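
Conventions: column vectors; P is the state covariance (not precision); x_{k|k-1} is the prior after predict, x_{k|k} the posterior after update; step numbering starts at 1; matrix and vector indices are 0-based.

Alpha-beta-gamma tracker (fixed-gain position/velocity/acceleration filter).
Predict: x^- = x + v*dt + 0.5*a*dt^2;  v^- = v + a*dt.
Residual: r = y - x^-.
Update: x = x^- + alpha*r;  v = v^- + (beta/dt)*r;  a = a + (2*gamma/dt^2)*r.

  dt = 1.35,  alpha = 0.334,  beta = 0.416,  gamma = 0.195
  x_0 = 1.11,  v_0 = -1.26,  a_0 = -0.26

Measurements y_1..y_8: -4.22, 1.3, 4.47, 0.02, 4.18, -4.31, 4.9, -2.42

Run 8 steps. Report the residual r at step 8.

step 1: x_pred=-0.8279  r=-3.3921  x^+=-1.9609  v^+=-2.6563  a^+=-0.9859
step 2: x_pred=-6.4452  r=7.7452  x^+=-3.8583  v^+=-1.6005  a^+=0.6715
step 3: x_pred=-5.4071  r=9.8771  x^+=-2.1081  v^+=2.3497  a^+=2.7851
step 4: x_pred=3.6019  r=-3.5819  x^+=2.4055  v^+=5.0059  a^+=2.0187
step 5: x_pred=11.0029  r=-6.8229  x^+=8.7241  v^+=5.6286  a^+=0.5586
step 6: x_pred=16.8317  r=-21.1417  x^+=9.7704  v^+=-0.1321  a^+=-3.9655
step 7: x_pred=5.9785  r=-1.0785  x^+=5.6183  v^+=-5.8179  a^+=-4.1963
step 8: x_pred=-6.0598  r=3.6398  x^+=-4.8441  v^+=-10.3613  a^+=-3.4174

resid = 3.6398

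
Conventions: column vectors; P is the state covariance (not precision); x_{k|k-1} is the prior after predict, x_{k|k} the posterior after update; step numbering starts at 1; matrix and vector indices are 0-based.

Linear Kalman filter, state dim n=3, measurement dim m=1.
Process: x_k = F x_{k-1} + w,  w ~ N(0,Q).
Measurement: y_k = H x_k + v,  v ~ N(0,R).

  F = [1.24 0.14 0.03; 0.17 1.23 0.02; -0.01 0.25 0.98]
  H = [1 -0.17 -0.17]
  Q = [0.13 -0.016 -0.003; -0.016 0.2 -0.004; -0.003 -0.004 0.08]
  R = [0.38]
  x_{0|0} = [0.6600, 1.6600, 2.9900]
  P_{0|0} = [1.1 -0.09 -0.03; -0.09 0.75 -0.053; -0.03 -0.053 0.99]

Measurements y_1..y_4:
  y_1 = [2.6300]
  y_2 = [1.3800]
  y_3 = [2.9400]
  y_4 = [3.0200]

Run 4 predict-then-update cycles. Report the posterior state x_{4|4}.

step 1: x^-=[1.1405, 2.2138, 3.3386]  P^-=[1.8030 0.2032 -0.0332; 0.2032 1.3264 0.1723; -0.0332 0.1723 1.0528]  S=[2.2039]  K=[0.8050; -0.0234; -0.1096]  nu=[2.4334]  x^+=[3.0993, 2.1569, 3.0720]  P^+=[0.3749 0.2447 0.1612; 0.2447 1.3252 0.1666; 0.1612 0.1666 1.0264]
step 2: x^-=[4.2373, 3.2413, 3.5188]  P^-=[0.8317 0.6824 0.3644; 0.6824 2.3278 0.6589; 0.3644 0.6589 1.2259]  S=[0.9966]  K=[0.6560; 0.1752; 0.0441]  nu=[-1.7081]  x^+=[3.1168, 2.9420, 3.4435]  P^+=[0.4028 0.5678 0.3355; 0.5678 2.2972 0.6512; 0.3355 0.6512 1.2240]
step 3: x^-=[4.3800, 4.2174, 4.0789]  P^-=[1.0231 1.3807 0.7855; 1.3807 3.9593 1.5869; 0.7855 1.5869 1.7088]  S=[0.9222]  K=[0.7102; 0.4747; 0.2442]  nu=[-0.0297]  x^+=[4.3590, 4.2033, 4.0717]  P^+=[0.5581 1.0698 0.6255; 1.0698 3.7515 1.4800; 0.6255 1.4800 1.6538]
step 4: x^-=[6.1157, 5.9925, 4.9975]  P^-=[1.4935 2.4831 1.4743; 2.4831 6.4169 3.1088; 1.4743 3.1088 2.6104]  S=[0.9685]  K=[0.8474; 0.8918; 0.5183]  nu=[-1.2274]  x^+=[5.0756, 4.8978, 4.3613]  P^+=[0.7980 1.7512 1.0489; 1.7512 5.6465 2.6611; 1.0489 2.6611 2.3502]

x_post = [5.0756, 4.8978, 4.3613]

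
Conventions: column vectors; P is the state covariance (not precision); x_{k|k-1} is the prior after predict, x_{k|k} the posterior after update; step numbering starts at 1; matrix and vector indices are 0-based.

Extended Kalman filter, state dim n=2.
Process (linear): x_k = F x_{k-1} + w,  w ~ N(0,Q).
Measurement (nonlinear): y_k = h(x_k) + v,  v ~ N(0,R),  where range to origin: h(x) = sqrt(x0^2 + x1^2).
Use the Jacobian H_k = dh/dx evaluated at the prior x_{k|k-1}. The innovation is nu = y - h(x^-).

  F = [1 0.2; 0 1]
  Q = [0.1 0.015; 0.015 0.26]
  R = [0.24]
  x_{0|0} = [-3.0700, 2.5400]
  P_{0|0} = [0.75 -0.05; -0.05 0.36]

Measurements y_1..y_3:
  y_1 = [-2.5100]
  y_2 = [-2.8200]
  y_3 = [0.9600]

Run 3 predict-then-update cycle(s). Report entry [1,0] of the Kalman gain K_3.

step 1: x^-=[-2.5620, 2.5400]  P^-=[0.8444 0.0370; 0.0370 0.6200]  H_jac=[-0.7101 0.7041]  S=[0.9362]  K=[-0.6127; 0.4382]  nu=[-6.1177]  x^+=[1.1864, -0.1408]  P^+=[0.4929 0.2884; 0.2884 0.4402]
step 2: x^-=[1.1582, -0.1408]  P^-=[0.7259 0.3914; 0.3914 0.7002]  H_jac=[0.9927 -0.1207]  S=[0.8717]  K=[0.7724; 0.3488]  nu=[-3.9867]  x^+=[-1.9213, -1.5312]  P^+=[0.2058 0.1566; 0.1566 0.5942]
step 3: x^-=[-2.2275, -1.5312]  P^-=[0.3922 0.2904; 0.2904 0.8542]  H_jac=[-0.8241 -0.5665]  S=[1.0516]  K=[-0.4638; -0.6877]  nu=[-1.7430]  x^+=[-1.4191, -0.3325]  P^+=[0.1660 -0.0450; -0.0450 0.3568]

K[1,0] = -0.6877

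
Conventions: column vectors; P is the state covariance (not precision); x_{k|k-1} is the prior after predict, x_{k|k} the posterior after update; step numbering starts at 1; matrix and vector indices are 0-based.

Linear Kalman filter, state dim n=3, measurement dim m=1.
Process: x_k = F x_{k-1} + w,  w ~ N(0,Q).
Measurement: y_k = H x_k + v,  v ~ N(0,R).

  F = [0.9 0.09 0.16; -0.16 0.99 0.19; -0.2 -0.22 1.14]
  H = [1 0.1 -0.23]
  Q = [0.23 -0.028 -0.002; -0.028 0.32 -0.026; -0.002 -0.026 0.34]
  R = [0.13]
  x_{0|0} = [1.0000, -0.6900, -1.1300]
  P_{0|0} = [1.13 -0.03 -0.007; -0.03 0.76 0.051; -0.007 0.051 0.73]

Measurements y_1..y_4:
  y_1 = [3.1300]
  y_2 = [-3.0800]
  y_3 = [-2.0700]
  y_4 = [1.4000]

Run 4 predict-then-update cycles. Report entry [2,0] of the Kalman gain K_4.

K[2,0] = 0.3986

step 1: x^-=[0.6571, -1.0578, -1.3364]  P^-=[1.1647 -0.1192 -0.0843; -0.1192 1.1493 0.0646; -0.0843 0.0646 1.3457]  S=[1.3894]  K=[0.8437; -0.0138; -0.2788]  nu=[2.2713]  x^+=[2.5734, -1.0890, -1.9697]  P^+=[0.1758 -0.1031 0.2425; -0.1031 1.1490 0.0593; 0.2425 0.0593 1.2377]
step 2: x^-=[1.9029, -1.8641, -2.5205]  P^-=[0.4682 0.0420 0.4367; 0.0420 1.5355 0.0252; 0.4367 0.0252 1.8617]  S=[0.5184]  K=[0.7175; 0.3661; 0.0212]  nu=[-5.3762]  x^+=[-1.9546, -3.8321, -2.6343]  P^+=[0.2013 -0.0941 0.4288; -0.0941 1.4661 0.0212; 0.4288 0.0212 1.8615]
step 3: x^-=[-2.5255, -3.9815, -1.7691]  P^-=[0.5614 0.1138 0.7202; 0.1138 1.8410 0.0082; 0.7202 0.0082 2.6238]  S=[0.5397]  K=[0.7544; 0.5484; 0.2179]  nu=[0.4467]  x^+=[-2.1885, -3.7366, -1.6718]  P^+=[0.2543 -0.1095 0.6315; -0.1095 1.6787 -0.0563; 0.6315 -0.0563 2.5982]
step 4: x^-=[-2.5734, -3.6667, -0.6461]  P^-=[0.6786 0.1499 1.0405; 0.1499 2.0407 -0.0033; 1.0405 -0.0033 3.5386]  S=[0.5677]  K=[0.8002; 0.6248; 0.3986]  nu=[4.1915]  x^+=[0.7806, -1.0479, 1.0247]  P^+=[0.3151 -0.1340 0.8594; -0.1340 1.8191 -0.1447; 0.8594 -0.1447 3.4484]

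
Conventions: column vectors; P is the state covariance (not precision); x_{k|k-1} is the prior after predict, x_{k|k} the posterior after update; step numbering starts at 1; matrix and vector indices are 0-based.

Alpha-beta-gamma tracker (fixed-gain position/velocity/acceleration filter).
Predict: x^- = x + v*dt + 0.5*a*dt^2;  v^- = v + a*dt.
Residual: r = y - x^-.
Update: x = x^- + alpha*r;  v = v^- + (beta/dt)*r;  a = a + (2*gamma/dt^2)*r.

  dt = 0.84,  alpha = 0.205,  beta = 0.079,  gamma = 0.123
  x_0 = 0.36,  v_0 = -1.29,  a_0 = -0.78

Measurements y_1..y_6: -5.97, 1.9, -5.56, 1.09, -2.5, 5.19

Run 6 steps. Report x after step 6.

step 1: x_pred=-0.9988  r=-4.9712  x^+=-2.0179  v^+=-2.4127  a^+=-2.5132
step 2: x_pred=-4.9312  r=6.8312  x^+=-3.5308  v^+=-3.8813  a^+=-0.1315
step 3: x_pred=-6.8375  r=1.2775  x^+=-6.5756  v^+=-3.8717  a^+=0.3139
step 4: x_pred=-9.7171  r=10.8071  x^+=-7.5016  v^+=-2.5916  a^+=4.0817
step 5: x_pred=-8.2386  r=5.7386  x^+=-7.0622  v^+=1.3767  a^+=6.0824
step 6: x_pred=-3.7599  r=8.9499  x^+=-1.9252  v^+=7.3276  a^+=9.2027

x_post = -1.9252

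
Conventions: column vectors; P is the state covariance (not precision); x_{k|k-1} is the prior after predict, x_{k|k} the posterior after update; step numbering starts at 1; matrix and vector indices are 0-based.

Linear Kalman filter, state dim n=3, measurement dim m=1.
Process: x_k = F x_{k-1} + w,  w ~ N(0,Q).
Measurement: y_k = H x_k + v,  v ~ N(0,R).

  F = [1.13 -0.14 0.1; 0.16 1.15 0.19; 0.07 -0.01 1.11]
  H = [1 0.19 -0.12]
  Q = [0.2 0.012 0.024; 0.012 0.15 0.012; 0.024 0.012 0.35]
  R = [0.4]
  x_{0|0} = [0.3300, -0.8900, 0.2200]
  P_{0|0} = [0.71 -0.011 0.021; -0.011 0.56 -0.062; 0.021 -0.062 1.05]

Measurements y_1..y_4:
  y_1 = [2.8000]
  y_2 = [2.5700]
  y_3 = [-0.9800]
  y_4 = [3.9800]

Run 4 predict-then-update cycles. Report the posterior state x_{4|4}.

step 1: x^-=[0.5195, -0.9289, 0.2762]  P^-=[1.1380 0.0555 0.2339; 0.0555 0.9168 0.1591; 0.2339 0.1591 1.6519]  S=[1.5526]  K=[0.7217; 0.1356; 0.0424]  nu=[2.4901]  x^+=[2.3166, -0.5912, 0.3819]  P^+=[0.3294 -0.0965 0.1863; -0.0965 0.8883 0.1501; 0.1863 0.1501 1.6491]
step 2: x^-=[2.7387, -0.2366, 0.5920]  P^-=[0.7229 -0.1071 0.4479; -0.1071 1.4341 0.5726; 0.4479 0.5726 2.4093]  S=[1.0351]  K=[0.6268; 0.0934; 0.2585]  nu=[-0.0527]  x^+=[2.7057, -0.2415, 0.5784]  P^+=[0.3162 -0.1677 0.2802; -0.1677 1.4251 0.5476; 0.2802 0.5476 2.3401]
step 3: x^-=[3.1491, 0.2650, 0.8338]  P^-=[0.7562 -0.2169 0.5821; -0.2169 2.3219 1.2309; 0.5821 1.2309 3.2666]  S=[1.0088]  K=[0.6395; 0.0759; 0.4203]  nu=[-4.0794]  x^+=[0.5403, -0.0444, -0.8806]  P^+=[0.3436 -0.2659 0.3110; -0.2659 2.3161 1.1987; 0.3110 1.1987 3.0884]
step 4: x^-=[0.5287, -0.1320, -0.9392]  P^-=[0.8359 -0.4019 0.6076; -0.4019 3.7782 2.2069; 0.6076 2.2069 4.1792]  S=[1.0333]  K=[0.6645; 0.0495; 0.5084]  nu=[3.3636]  x^+=[2.7639, 0.0345, 0.7710]  P^+=[0.3796 -0.4359 0.2585; -0.4359 3.7757 2.1809; 0.2585 2.1809 3.9121]

x_post = [2.7639, 0.0345, 0.7710]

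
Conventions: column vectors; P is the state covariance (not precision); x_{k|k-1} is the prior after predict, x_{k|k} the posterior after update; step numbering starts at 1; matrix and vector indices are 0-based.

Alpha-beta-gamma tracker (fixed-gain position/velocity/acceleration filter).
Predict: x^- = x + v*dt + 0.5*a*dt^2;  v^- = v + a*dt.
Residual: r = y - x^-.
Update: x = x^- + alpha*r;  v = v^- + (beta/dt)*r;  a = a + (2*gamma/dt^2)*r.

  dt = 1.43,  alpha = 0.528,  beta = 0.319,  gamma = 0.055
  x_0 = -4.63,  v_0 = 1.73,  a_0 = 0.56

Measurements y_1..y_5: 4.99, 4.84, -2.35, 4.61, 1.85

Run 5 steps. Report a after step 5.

a_post = -0.6106

step 1: x_pred=-1.5835  r=6.5735  x^+=1.8873  v^+=3.9972  a^+=0.9136
step 2: x_pred=8.5374  r=-3.6974  x^+=6.5852  v^+=4.4789  a^+=0.7147
step 3: x_pred=13.7207  r=-16.0707  x^+=5.2354  v^+=1.9159  a^+=-0.1498
step 4: x_pred=7.8220  r=-3.2120  x^+=6.1260  v^+=0.9852  a^+=-0.3225
step 5: x_pred=7.2051  r=-5.3551  x^+=4.3776  v^+=-0.6706  a^+=-0.6106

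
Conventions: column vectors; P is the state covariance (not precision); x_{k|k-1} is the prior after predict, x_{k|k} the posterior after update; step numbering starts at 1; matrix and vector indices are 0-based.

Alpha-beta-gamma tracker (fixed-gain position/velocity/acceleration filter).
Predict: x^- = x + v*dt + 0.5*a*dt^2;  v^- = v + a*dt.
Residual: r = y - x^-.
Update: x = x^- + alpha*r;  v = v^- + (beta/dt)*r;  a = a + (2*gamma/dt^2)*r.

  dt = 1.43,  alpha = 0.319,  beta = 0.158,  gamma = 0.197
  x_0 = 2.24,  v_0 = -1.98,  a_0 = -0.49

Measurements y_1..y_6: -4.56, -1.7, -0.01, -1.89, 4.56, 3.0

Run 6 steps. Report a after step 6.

a_post = 2.3947

step 1: x_pred=-1.0924  r=-3.4676  x^+=-2.1986  v^+=-3.0638  a^+=-1.1581
step 2: x_pred=-7.7640  r=6.0640  x^+=-5.8296  v^+=-4.0499  a^+=0.0103
step 3: x_pred=-11.6105  r=11.6005  x^+=-7.9099  v^+=-2.7535  a^+=2.2454
step 4: x_pred=-9.5517  r=7.6617  x^+=-7.1076  v^+=1.3039  a^+=3.7216
step 5: x_pred=-1.4379  r=5.9979  x^+=0.4754  v^+=7.2885  a^+=4.8772
step 6: x_pred=15.8846  r=-12.8846  x^+=11.7744  v^+=12.8393  a^+=2.3947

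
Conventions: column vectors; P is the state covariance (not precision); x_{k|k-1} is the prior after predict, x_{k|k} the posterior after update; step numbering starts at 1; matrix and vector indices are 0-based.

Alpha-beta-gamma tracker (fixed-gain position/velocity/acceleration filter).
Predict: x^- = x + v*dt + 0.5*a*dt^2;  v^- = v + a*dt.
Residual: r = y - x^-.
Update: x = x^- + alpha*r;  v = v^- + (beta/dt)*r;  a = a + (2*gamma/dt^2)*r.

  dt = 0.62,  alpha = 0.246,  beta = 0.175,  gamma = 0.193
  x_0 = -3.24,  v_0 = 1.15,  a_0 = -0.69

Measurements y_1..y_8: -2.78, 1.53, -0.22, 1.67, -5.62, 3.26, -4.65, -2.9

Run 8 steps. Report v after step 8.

step 1: x_pred=-2.6596  r=-0.1204  x^+=-2.6892  v^+=0.6882  a^+=-0.8109
step 2: x_pred=-2.4184  r=3.9484  x^+=-1.4471  v^+=1.2999  a^+=3.1539
step 3: x_pred=-0.0349  r=-0.1851  x^+=-0.0805  v^+=3.2031  a^+=2.9681
step 4: x_pred=2.4760  r=-0.8060  x^+=2.2777  v^+=4.8159  a^+=2.1588
step 5: x_pred=5.6785  r=-11.2985  x^+=2.8990  v^+=2.9652  a^+=-9.1867
step 6: x_pred=2.9718  r=0.2882  x^+=3.0427  v^+=-2.6492  a^+=-8.8973
step 7: x_pred=-0.3098  r=-4.3402  x^+=-1.3775  v^+=-9.3905  a^+=-13.2555
step 8: x_pred=-9.7474  r=6.8474  x^+=-8.0629  v^+=-15.6762  a^+=-6.3797

v_post = -15.6762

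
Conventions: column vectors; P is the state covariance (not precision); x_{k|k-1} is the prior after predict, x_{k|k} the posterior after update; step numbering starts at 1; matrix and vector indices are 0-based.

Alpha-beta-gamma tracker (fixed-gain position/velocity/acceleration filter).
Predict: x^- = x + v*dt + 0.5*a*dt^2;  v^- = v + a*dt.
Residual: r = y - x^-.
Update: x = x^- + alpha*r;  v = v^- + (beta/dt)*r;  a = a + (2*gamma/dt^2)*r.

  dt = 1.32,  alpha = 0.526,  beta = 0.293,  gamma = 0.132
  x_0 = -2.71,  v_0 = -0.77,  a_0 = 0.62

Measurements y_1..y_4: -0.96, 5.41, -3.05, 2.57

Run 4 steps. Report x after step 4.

x_post = 4.4055

step 1: x_pred=-3.1863  r=2.2263  x^+=-2.0152  v^+=0.5426  a^+=0.9573
step 2: x_pred=-0.4651  r=5.8751  x^+=2.6252  v^+=3.1103  a^+=1.8475
step 3: x_pred=8.3403  r=-11.3903  x^+=2.3490  v^+=3.0207  a^+=0.1217
step 4: x_pred=6.4423  r=-3.8723  x^+=4.4055  v^+=2.3217  a^+=-0.4650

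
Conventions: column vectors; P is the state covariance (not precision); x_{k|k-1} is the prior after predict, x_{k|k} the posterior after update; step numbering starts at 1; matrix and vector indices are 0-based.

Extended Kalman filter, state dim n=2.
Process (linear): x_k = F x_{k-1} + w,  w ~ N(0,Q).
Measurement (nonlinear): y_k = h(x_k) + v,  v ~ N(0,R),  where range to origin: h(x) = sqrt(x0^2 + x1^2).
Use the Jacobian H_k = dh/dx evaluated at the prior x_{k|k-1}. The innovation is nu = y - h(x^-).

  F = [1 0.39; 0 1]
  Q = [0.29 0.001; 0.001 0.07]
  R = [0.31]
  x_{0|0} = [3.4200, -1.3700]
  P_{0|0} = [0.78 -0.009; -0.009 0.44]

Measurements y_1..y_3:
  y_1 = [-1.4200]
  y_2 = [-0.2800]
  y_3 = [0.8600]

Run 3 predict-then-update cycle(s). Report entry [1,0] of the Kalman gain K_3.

K[1,0] = -0.4796

step 1: x^-=[2.8857, -1.3700]  P^-=[1.1299 0.1636; 0.1636 0.5100]  H_jac=[0.9034 -0.4289]  S=[1.1991]  K=[0.7927; -0.0592]  nu=[-4.6144]  x^+=[-0.7722, -1.0970]  P^+=[0.3764 0.2198; 0.2198 0.5058]
step 2: x^-=[-1.2000, -1.0970]  P^-=[0.9148 0.4181; 0.4181 0.5758]  H_jac=[-0.7381 -0.6747]  S=[1.4869]  K=[-0.6438; -0.4688]  nu=[-1.9059]  x^+=[0.0270, -0.2035]  P^+=[0.2985 -0.0307; -0.0307 0.2490]
step 3: x^-=[-0.0523, -0.2035]  P^-=[0.6024 0.0674; 0.0674 0.3190]  H_jac=[-0.2491 -0.9685]  S=[0.6791]  K=[-0.3171; -0.4796]  nu=[0.6499]  x^+=[-0.2584, -0.5152]  P^+=[0.5341 -0.0359; -0.0359 0.1628]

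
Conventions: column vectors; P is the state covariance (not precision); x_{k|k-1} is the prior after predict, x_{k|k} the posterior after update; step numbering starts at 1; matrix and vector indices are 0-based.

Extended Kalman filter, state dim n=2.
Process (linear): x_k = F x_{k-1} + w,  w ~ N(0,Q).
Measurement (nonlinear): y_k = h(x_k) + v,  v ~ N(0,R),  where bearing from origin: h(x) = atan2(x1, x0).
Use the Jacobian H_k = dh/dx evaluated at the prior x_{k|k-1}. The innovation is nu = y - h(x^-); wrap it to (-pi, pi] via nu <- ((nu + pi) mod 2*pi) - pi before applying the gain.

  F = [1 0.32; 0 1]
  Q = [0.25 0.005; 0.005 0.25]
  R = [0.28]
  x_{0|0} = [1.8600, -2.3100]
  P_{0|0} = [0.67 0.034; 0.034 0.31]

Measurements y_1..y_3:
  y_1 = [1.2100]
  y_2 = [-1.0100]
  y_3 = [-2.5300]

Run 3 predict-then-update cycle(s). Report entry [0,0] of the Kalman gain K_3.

K[0,0] = 0.8551

step 1: x^-=[1.1208, -2.3100]  P^-=[0.9735 0.1382; 0.1382 0.5600]  H_jac=[0.3504 0.1700]  S=[0.4322]  K=[0.8437; 0.3323]  nu=[2.3291]  x^+=[3.0857, -1.5359]  P^+=[0.6659 0.0170; 0.0170 0.5123]
step 2: x^-=[2.5942, -1.5359]  P^-=[0.9792 0.1859; 0.1859 0.7623]  H_jac=[0.1690 0.2854]  S=[0.3880]  K=[0.5633; 0.6417]  nu=[-0.4754]  x^+=[2.3264, -1.8410]  P^+=[0.8561 0.0457; 0.0457 0.6025]
step 3: x^-=[1.7373, -1.8410]  P^-=[1.1971 0.2435; 0.2435 0.8525]  H_jac=[0.2873 0.2711]  S=[0.4794]  K=[0.8551; 0.6280]  nu=[-1.7156]  x^+=[0.2703, -2.9185]  P^+=[0.8465 -0.0140; -0.0140 0.6634]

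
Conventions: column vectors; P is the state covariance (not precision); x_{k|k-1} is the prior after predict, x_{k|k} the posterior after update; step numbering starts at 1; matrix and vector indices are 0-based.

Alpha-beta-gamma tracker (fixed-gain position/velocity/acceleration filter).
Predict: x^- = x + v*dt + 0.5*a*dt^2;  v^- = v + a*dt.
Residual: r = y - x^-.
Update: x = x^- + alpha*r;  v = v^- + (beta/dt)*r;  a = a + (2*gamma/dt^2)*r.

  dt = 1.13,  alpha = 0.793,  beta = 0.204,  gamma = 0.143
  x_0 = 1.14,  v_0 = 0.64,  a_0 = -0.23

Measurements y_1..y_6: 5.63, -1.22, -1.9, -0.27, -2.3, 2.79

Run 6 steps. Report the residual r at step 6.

step 1: x_pred=1.7164  r=3.9136  x^+=4.8199  v^+=1.0866  a^+=0.6466
step 2: x_pred=6.4606  r=-7.6806  x^+=0.3699  v^+=0.4307  a^+=-1.0737
step 3: x_pred=0.1710  r=-2.0710  x^+=-1.4713  v^+=-1.1565  a^+=-1.5376
step 4: x_pred=-3.7598  r=3.4898  x^+=-0.9924  v^+=-2.2640  a^+=-0.7559
step 5: x_pred=-4.0333  r=1.7333  x^+=-2.6588  v^+=-2.8053  a^+=-0.3677
step 6: x_pred=-6.0635  r=8.8535  x^+=0.9573  v^+=-1.6224  a^+=1.6153

resid = 8.8535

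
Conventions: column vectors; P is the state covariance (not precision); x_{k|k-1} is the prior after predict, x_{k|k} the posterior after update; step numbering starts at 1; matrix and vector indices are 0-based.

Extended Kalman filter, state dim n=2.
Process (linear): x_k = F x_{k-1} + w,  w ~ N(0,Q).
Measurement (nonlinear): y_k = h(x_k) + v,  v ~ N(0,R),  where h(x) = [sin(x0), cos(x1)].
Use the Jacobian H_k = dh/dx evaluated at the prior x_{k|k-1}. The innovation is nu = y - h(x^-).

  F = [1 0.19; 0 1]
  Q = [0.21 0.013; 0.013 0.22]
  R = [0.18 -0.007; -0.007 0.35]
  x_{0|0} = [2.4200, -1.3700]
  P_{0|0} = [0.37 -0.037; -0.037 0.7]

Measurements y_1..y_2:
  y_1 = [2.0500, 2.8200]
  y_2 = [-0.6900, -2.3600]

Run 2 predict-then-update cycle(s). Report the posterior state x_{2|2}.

step 1: x^-=[2.1597, -1.3700]  P^-=[0.5912 0.1090; 0.1090 0.9200]  H_jac=[-0.5554 0.0000; 0.0000 0.9799]  S=[0.3624 -0.0663; -0.0663 1.2334]  K=[-0.8991 0.0382; -0.0336 0.7291]  nu=[1.2184, 2.6206]  x^+=[1.1644, 0.4997]  P^+=[0.2919 0.0201; 0.0201 0.2607]
step 2: x^-=[1.2593, 0.4997]  P^-=[0.5189 0.0826; 0.0826 0.4807]  H_jac=[0.3065 0.0000; 0.0000 -0.4792]  S=[0.2287 -0.0191; -0.0191 0.4604]  K=[0.6905 -0.0573; 0.0691 -0.4974]  nu=[-1.6419, -3.2377]  x^+=[0.3112, 1.9968]  P^+=[0.4068 0.0519; 0.0519 0.3643]

x_post = [0.3112, 1.9968]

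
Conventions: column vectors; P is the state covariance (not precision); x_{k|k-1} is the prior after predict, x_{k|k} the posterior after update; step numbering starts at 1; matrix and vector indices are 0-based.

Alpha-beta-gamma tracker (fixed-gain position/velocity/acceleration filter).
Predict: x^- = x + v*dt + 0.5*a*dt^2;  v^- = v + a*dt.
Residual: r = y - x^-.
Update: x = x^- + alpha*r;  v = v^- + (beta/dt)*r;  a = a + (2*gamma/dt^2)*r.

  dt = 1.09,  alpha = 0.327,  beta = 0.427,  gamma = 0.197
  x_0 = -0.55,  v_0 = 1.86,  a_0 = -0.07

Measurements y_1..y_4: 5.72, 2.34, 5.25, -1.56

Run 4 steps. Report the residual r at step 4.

step 1: x_pred=1.4358  r=4.2842  x^+=2.8367  v^+=3.4620  a^+=1.3507
step 2: x_pred=7.4127  r=-5.0727  x^+=5.7539  v^+=2.9471  a^+=-0.3315
step 3: x_pred=8.7693  r=-3.5193  x^+=7.6185  v^+=1.2071  a^+=-1.4986
step 4: x_pred=8.0440  r=-9.6040  x^+=4.9035  v^+=-4.1887  a^+=-4.6835

resid = -9.6040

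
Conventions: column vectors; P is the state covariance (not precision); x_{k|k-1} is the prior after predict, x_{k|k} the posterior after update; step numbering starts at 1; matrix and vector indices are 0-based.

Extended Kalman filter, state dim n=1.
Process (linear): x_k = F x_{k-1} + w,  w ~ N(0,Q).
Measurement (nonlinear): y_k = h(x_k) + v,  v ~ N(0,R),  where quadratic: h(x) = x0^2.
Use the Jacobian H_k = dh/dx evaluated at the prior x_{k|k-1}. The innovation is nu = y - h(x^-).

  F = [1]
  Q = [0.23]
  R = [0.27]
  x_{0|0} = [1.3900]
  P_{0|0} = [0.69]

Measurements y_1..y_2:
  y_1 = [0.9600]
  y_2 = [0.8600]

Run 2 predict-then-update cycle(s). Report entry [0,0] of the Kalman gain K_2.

step 1: x^-=[1.3900]  P^-=[0.9200]  H_jac=[2.7800]  S=[7.3801]  K=[0.3466]  nu=[-0.9721]  x^+=[1.0531]  P^+=[0.0337]
step 2: x^-=[1.0531]  P^-=[0.2637]  H_jac=[2.1062]  S=[1.4396]  K=[0.3857]  nu=[-0.2491]  x^+=[0.9570]  P^+=[0.0494]

K[0,0] = 0.3857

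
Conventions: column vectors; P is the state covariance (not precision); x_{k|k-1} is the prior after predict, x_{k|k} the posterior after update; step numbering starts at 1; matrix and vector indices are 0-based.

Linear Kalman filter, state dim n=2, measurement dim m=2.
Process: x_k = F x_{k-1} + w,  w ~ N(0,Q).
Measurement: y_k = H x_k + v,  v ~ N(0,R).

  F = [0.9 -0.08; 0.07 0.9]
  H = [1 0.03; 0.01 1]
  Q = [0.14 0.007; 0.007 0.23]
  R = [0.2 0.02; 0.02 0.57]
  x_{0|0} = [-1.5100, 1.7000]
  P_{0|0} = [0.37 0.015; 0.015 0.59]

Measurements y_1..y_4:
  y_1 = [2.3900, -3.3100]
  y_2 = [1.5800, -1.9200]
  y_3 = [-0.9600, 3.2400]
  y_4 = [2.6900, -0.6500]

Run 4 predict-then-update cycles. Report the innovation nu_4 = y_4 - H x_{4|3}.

step 1: x^-=[-1.4950, 1.4243]  P^-=[0.4413 -0.0001; -0.0001 0.7116]  S=[0.6420 0.0457; 0.0457 1.2816]  K=[0.6890 -0.0212; -0.0064 0.5555]  nu=[3.8423, -4.7194]  x^+=[1.2521, -1.2217]  P^+=[0.1374 0.0003; 0.0003 0.3165]
step 2: x^-=[1.2247, -1.0119]  P^-=[0.2532 -0.0069; -0.0069 0.4871]  S=[0.4533 0.0303; 0.0303 1.0569]  K=[0.5596 -0.0201; -0.0137 0.4611]  nu=[0.3857, -0.9203]  x^+=[1.4590, -1.4416]  P^+=[0.1116 -0.0014; -0.0014 0.2626]
step 3: x^-=[1.4284, -1.1953]  P^-=[0.2322 -0.0060; -0.0060 0.4431]  S=[0.4323 0.0296; 0.0296 1.0130]  K=[0.5382 -0.0194; -0.0131 0.4377]  nu=[-2.3526, 4.4210]  x^+=[0.0768, 0.7707]  P^+=[0.1073 -0.0013; -0.0013 0.2493]
step 4: x^-=[0.0074, 0.6990]  P^-=[0.2287 -0.0053; -0.0053 0.4322]  S=[0.4288 0.0300; 0.0300 1.0022]  K=[0.5343 -0.0190; -0.0122 0.4316]  nu=[2.6616, -1.3491]  x^+=[1.4552, 0.0842]  P^+=[0.1065 -0.0012; -0.0012 0.2458]

innov = [2.6616, -1.3491]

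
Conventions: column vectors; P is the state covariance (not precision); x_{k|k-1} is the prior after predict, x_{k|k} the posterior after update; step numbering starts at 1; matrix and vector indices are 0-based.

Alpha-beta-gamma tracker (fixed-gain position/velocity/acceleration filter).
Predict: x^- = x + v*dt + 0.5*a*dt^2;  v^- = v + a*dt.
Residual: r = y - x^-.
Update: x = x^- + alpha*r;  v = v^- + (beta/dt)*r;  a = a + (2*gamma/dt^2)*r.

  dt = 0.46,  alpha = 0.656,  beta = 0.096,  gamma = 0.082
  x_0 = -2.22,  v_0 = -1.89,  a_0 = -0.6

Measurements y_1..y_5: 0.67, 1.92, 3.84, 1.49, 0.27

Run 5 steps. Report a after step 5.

a_post = -0.4082

step 1: x_pred=-3.1529  r=3.8229  x^+=-0.6451  v^+=-1.3682  a^+=2.3629
step 2: x_pred=-1.0244  r=2.9444  x^+=0.9071  v^+=0.3332  a^+=4.6450
step 3: x_pred=1.5518  r=2.2882  x^+=3.0529  v^+=2.9475  a^+=6.4184
step 4: x_pred=5.0878  r=-3.5978  x^+=2.7276  v^+=5.1491  a^+=3.6300
step 5: x_pred=5.4803  r=-5.2103  x^+=2.0623  v^+=5.7315  a^+=-0.4082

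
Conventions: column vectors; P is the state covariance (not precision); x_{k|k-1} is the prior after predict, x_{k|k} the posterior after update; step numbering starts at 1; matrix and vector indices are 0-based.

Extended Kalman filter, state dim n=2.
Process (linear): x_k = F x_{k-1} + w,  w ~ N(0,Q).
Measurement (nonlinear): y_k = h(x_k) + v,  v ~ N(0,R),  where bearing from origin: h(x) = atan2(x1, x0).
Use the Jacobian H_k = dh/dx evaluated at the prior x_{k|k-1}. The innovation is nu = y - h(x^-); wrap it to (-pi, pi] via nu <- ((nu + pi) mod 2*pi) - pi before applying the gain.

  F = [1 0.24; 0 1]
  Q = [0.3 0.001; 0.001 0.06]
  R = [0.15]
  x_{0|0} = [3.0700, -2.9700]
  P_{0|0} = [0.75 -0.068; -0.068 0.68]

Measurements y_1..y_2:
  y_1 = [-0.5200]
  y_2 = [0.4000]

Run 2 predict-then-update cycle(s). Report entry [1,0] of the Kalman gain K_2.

K[1,0] = 0.6240

step 1: x^-=[2.3572, -2.9700]  P^-=[1.0565 0.0962; 0.0962 0.7400]  H_jac=[0.2066 0.1640]  S=[0.2215]  K=[1.0566; 0.6375]  nu=[0.3799]  x^+=[2.7586, -2.7278]  P^+=[0.8093 -0.0530; -0.0530 0.6500]
step 2: x^-=[2.1039, -2.7278]  P^-=[1.1213 0.1040; 0.1040 0.7100]  H_jac=[0.2299 0.1773]  S=[0.2400]  K=[1.1505; 0.6240]  nu=[1.3138]  x^+=[3.6155, -1.9080]  P^+=[0.8035 -0.0683; -0.0683 0.6165]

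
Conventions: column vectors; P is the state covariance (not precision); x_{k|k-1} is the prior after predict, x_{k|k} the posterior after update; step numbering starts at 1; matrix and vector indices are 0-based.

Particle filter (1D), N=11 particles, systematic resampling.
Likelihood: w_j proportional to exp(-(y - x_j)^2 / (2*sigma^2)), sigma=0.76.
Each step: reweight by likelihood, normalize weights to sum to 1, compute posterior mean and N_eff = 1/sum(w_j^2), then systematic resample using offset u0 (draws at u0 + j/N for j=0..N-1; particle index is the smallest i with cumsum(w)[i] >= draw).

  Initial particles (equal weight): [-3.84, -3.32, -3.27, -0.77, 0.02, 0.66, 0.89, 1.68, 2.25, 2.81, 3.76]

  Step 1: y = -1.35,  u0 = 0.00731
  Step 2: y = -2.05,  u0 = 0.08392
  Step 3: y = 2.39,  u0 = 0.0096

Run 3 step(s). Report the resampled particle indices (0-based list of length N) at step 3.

resampled_idx = [1, 6, 10, 10, 10, 10, 10, 10, 10, 10, 10]

step 1: w=[0.0044, 0.0325, 0.0385, 0.6994, 0.1843, 0.0283, 0.0122, 0.0003, 0.0000, 0.0000, 0.0000]  mean=-0.7554  Neff=1.8986  idx=[1, 3, 3, 3, 3, 3, 3, 3, 3, 4, 4]
step 2: w=[0.1108, 0.1084, 0.1084, 0.1084, 0.1084, 0.1084, 0.1084, 0.1084, 0.1084, 0.0110, 0.0110]  mean=-1.0353  Neff=9.3865  idx=[0, 1, 2, 3, 4, 4, 5, 6, 7, 8, 10]
step 3: w=[0.0000, 0.0189, 0.0189, 0.0189, 0.0189, 0.0189, 0.0189, 0.0189, 0.0189, 0.0189, 0.8298]  mean=-0.1144  Neff=1.4454  idx=[1, 6, 10, 10, 10, 10, 10, 10, 10, 10, 10]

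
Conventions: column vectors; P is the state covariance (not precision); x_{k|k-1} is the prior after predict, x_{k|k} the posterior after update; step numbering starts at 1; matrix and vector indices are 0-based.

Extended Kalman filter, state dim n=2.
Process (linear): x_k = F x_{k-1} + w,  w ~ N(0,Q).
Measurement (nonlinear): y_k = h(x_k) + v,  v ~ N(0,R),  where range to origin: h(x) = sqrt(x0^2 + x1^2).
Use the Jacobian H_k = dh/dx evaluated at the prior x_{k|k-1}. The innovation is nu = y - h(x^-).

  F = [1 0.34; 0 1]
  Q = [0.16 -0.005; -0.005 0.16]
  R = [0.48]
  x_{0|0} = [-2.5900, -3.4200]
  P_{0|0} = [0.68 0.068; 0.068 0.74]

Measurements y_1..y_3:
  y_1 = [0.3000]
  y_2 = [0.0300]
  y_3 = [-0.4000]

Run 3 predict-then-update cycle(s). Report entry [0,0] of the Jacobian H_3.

step 1: x^-=[-3.7528, -3.4200]  P^-=[0.9718 0.3146; 0.3146 0.9000]  H_jac=[-0.7391 -0.6736]  S=[1.7325]  K=[-0.5369; -0.4841]  nu=[-4.7774]  x^+=[-1.1878, -1.1071]  P^+=[0.4724 -0.1357; -0.1357 0.4939]
step 2: x^-=[-1.5642, -1.1071]  P^-=[0.5972 0.0272; 0.0272 0.6539]  H_jac=[-0.8162 -0.5777]  S=[1.1218]  K=[-0.4485; -0.3566]  nu=[-1.8864]  x^+=[-0.7181, -0.4345]  P^+=[0.3715 -0.1522; -0.1522 0.5113]
step 3: x^-=[-0.8658, -0.4345]  P^-=[0.4871 0.0166; 0.0166 0.6713]  H_jac=[-0.8938 -0.4485]  S=[1.0175]  K=[-0.4352; -0.3105]  nu=[-1.3687]  x^+=[-0.2701, -0.0095]  P^+=[0.2944 -0.1209; -0.1209 0.5732]

H_jac[0,0] = -0.8938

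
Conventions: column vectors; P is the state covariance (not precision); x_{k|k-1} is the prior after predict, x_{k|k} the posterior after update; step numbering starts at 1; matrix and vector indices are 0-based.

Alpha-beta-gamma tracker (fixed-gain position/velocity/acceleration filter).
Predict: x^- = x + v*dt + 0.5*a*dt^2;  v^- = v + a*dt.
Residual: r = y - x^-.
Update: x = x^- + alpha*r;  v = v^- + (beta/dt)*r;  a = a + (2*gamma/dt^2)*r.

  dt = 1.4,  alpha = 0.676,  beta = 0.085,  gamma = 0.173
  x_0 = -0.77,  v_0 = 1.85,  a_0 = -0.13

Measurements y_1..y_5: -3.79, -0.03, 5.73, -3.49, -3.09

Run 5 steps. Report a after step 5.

step 1: x_pred=1.6926  r=-5.4826  x^+=-2.0136  v^+=1.3351  a^+=-1.0978
step 2: x_pred=-1.2203  r=1.1903  x^+=-0.4157  v^+=-0.1296  a^+=-0.8877
step 3: x_pred=-1.4671  r=7.1971  x^+=3.3982  v^+=-0.9354  a^+=0.3828
step 4: x_pred=2.4637  r=-5.9537  x^+=-1.5610  v^+=-0.7610  a^+=-0.6682
step 5: x_pred=-3.2813  r=0.1913  x^+=-3.1520  v^+=-1.6849  a^+=-0.6345

a_post = -0.6345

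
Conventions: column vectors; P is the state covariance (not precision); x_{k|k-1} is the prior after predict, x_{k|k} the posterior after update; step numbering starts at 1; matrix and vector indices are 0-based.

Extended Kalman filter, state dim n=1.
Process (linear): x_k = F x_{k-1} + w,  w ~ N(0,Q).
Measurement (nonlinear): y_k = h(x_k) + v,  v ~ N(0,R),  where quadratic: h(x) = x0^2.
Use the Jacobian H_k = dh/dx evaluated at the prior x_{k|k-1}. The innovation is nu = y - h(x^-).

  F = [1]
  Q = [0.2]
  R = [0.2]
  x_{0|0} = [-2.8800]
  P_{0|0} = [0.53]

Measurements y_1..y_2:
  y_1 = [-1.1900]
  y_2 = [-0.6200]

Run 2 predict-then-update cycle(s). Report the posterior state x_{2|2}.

step 1: x^-=[-2.8800]  P^-=[0.7300]  H_jac=[-5.7600]  S=[24.4196]  K=[-0.1722]  nu=[-9.4844]  x^+=[-1.2469]  P^+=[0.0060]
step 2: x^-=[-1.2469]  P^-=[0.2060]  H_jac=[-2.4938]  S=[1.4810]  K=[-0.3468]  nu=[-2.1747]  x^+=[-0.4926]  P^+=[0.0278]

x_post = [-0.4926]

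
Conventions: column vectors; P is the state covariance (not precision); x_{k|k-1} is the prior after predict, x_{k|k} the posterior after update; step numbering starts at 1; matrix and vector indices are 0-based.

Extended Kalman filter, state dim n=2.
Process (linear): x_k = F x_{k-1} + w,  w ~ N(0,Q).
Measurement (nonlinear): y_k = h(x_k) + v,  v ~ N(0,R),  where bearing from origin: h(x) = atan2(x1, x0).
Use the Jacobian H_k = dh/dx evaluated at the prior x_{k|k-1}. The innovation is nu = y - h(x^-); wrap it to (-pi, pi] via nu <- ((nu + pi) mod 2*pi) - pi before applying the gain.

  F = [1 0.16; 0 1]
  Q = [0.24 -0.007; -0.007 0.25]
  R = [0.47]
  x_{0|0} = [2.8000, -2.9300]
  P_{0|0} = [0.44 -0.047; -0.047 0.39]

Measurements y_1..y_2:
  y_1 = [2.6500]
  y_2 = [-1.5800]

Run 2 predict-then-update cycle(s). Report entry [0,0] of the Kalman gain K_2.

step 1: x^-=[2.3312, -2.9300]  P^-=[0.6749 0.0084; 0.0084 0.6400]  H_jac=[0.2090 0.1663]  S=[0.5178]  K=[0.2751; 0.2089]  nu=[-2.7345]  x^+=[1.5788, -3.5013]  P^+=[0.6357 -0.0214; -0.0214 0.6174]
step 2: x^-=[1.0186, -3.5013]  P^-=[0.8847 0.0704; 0.0704 0.8674]  H_jac=[0.2633 0.0766]  S=[0.5393]  K=[0.4420; 0.1576]  nu=[-0.2923]  x^+=[0.8894, -3.5474]  P^+=[0.7794 0.0329; 0.0329 0.8540]

K[0,0] = 0.4420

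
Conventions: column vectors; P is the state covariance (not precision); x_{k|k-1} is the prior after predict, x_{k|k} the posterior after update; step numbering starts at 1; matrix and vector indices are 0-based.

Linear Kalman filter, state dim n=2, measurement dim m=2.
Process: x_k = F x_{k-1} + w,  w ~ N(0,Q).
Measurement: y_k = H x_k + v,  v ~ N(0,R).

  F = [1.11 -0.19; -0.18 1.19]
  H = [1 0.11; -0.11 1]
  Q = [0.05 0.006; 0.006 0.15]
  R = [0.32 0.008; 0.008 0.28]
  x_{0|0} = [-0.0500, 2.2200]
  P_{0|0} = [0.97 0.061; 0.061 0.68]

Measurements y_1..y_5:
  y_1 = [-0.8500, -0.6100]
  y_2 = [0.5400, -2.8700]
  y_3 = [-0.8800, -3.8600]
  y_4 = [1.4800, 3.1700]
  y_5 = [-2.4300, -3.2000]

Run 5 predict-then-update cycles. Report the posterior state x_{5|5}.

step 1: x^-=[-0.4773, 2.6508]  P^-=[1.2440 -0.2589; -0.2589 1.1182]  S=[1.5205 -0.2616; -0.2616 1.4703]  K=[0.7769 -0.1309; 0.0462 0.7882]  nu=[-0.6643, -3.3133]  x^+=[-0.5595, 0.0086]  P^+=[0.2479 -0.0032; -0.0032 0.2207]
step 2: x^-=[-0.6227, 0.1110]  P^-=[0.3647 -0.0977; -0.0977 0.4719]  S=[0.6689 -0.0768; -0.0768 0.7779]  K=[0.5147 -0.1264; 0.0027 0.6208]  nu=[1.1505, -3.0495]  x^+=[0.3550, -1.7790]  P^+=[0.1651 -0.0131; -0.0131 0.1724]
step 3: x^-=[0.7321, -2.1809]  P^-=[0.2652 -0.0838; -0.0838 0.4051]  S=[0.5717 -0.0594; -0.0594 0.7068]  K=[0.4350 -0.1233; -0.0078 0.5856]  nu=[-1.3722, -1.5985]  x^+=[0.3322, -3.1064]  P^+=[0.1399 -0.0156; -0.0156 0.1622]
step 4: x^-=[0.9590, -3.7564]  P^-=[0.2349 -0.0798; -0.0798 0.3909]  S=[0.5420 -0.0537; -0.0537 0.6913]  K=[0.4051 -0.1214; -0.0107 0.5773]  nu=[0.9342, 7.0319]  x^+=[0.4839, 0.2932]  P^+=[0.1305 -0.0164; -0.0164 0.1598]
step 5: x^-=[0.4814, 0.2618]  P^-=[0.2234 -0.0784; -0.0784 0.3875]  S=[0.5309 -0.0514; -0.0514 0.6874]  K=[0.3930 -0.1204; -0.0117 0.5753]  nu=[-2.9402, -3.4089]  x^+=[-0.2635, -1.6651]  P^+=[0.1266 -0.0166; -0.0166 0.1592]

x_post = [-0.2635, -1.6651]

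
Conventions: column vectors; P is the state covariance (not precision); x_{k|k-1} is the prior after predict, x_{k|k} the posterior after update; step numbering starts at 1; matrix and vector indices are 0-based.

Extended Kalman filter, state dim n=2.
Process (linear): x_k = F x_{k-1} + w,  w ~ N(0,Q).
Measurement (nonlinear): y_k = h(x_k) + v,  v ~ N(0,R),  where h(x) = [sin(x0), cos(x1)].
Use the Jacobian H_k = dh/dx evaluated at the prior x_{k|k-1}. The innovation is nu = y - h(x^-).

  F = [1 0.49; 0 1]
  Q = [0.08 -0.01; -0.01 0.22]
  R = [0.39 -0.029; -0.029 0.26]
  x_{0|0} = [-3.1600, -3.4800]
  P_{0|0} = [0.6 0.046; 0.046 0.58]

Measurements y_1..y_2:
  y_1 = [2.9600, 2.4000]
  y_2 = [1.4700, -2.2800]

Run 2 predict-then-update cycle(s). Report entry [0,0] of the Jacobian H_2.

H_jac[0,0] = -0.2418

step 1: x^-=[-4.8652, -3.4800]  P^-=[0.8643 0.3202; 0.3202 0.8000]  H_jac=[0.1522 0.0000; 0.0000 -0.3320]  S=[0.4100 -0.0452; -0.0452 0.3482]  K=[0.2914 -0.2675; 0.0353 -0.7582]  nu=[1.9717, 3.3433]  x^+=[-5.1850, -5.9453]  P^+=[0.7976 0.2350; 0.2350 0.5969]
step 2: x^-=[-8.0982, -5.9453]  P^-=[1.2511 0.5174; 0.5174 0.8169]  H_jac=[-0.2418 0.0000; 0.0000 -0.3315]  S=[0.4632 0.0125; 0.0125 0.3498]  K=[-0.6406 -0.4675; -0.2495 -0.7653]  nu=[2.4403, -3.2235]  x^+=[-8.1544, -4.0873]  P^+=[0.9771 0.3107; 0.3107 0.5785]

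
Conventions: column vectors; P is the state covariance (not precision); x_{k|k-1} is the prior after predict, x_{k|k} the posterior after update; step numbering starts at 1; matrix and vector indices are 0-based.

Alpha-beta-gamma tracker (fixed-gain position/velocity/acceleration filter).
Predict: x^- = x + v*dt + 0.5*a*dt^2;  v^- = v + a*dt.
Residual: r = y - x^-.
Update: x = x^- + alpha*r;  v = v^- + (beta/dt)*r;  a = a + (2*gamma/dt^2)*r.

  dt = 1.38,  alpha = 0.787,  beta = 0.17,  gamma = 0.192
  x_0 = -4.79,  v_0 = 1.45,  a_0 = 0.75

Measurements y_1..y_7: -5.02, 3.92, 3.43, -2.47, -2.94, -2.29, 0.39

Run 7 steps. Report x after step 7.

x_post = -2.3330

step 1: x_pred=-2.0749  r=-2.9451  x^+=-4.3927  v^+=2.1222  a^+=0.1561
step 2: x_pred=-1.3154  r=5.2354  x^+=2.8049  v^+=2.9826  a^+=1.2118
step 3: x_pred=8.0747  r=-4.6447  x^+=4.4193  v^+=4.0827  a^+=0.2752
step 4: x_pred=10.3156  r=-12.7856  x^+=0.2533  v^+=2.8875  a^+=-2.3028
step 5: x_pred=2.0453  r=-4.9853  x^+=-1.8781  v^+=-0.9045  a^+=-3.3081
step 6: x_pred=-6.2763  r=3.9863  x^+=-3.1391  v^+=-4.9786  a^+=-2.5043
step 7: x_pred=-12.3941  r=12.7841  x^+=-2.3330  v^+=-6.8596  a^+=0.0735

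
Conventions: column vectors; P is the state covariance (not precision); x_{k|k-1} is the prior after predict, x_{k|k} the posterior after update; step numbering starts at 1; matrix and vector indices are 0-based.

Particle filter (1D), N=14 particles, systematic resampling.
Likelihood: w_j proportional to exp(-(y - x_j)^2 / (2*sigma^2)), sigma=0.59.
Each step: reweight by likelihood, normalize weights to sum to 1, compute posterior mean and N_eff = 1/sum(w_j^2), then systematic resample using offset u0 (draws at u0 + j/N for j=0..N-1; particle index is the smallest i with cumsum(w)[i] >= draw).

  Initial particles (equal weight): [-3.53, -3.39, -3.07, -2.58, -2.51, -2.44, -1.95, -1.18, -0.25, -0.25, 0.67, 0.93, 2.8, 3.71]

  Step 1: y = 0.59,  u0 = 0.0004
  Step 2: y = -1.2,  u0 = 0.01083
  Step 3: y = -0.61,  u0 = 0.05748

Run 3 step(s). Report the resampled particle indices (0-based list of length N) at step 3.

resampled_idx = [0, 2, 3, 4, 5, 6, 7, 8, 9, 10, 11, 12, 12, 13]

step 1: w=[0.0000, 0.0000, 0.0000, 0.0000, 0.0000, 0.0000, 0.0000, 0.0043, 0.1409, 0.1409, 0.3847, 0.3288, 0.0003, 0.0000]  mean=0.4889  Neff=3.3804  idx=[7, 8, 8, 9, 9, 10, 10, 10, 10, 10, 11, 11, 11, 11]
step 2: w=[0.4687, 0.1283, 0.1283, 0.1283, 0.1283, 0.0031, 0.0031, 0.0031, 0.0031, 0.0031, 0.0007, 0.0007, 0.0007, 0.0007]  mean=-0.6684  Neff=3.5022  idx=[0, 0, 0, 0, 0, 0, 0, 1, 1, 2, 2, 3, 4, 4]
step 3: w=[0.0615, 0.0615, 0.0615, 0.0615, 0.0615, 0.0615, 0.0615, 0.0814, 0.0814, 0.0814, 0.0814, 0.0814, 0.0814, 0.0814]  mean=-0.6502  Neff=13.7333  idx=[0, 2, 3, 4, 5, 6, 7, 8, 9, 10, 11, 12, 12, 13]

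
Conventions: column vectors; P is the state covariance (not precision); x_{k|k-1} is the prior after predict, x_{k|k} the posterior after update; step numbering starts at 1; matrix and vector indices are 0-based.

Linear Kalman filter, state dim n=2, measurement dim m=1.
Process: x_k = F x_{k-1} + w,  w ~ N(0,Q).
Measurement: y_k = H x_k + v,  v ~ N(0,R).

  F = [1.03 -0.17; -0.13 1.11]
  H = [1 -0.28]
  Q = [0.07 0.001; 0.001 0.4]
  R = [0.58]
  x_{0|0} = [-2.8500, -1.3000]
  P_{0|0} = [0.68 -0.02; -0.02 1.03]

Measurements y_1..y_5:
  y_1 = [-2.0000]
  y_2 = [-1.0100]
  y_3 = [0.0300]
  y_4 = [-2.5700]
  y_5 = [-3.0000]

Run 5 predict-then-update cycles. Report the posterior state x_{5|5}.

x_post = [-2.0883, 0.6483]

step 1: x^-=[-2.7145, -1.0725]  P^-=[0.8282 -0.3077; -0.3077 1.6863]  S=[1.7127]  K=[0.5339; -0.4554]  nu=[0.4142]  x^+=[-2.4934, -1.2611]  P^+=[0.3401 0.1086; 0.1086 1.3312]
step 2: x^-=[-2.3538, -1.0757]  P^-=[0.4312 -0.1691; -0.1691 2.0146]  S=[1.2638]  K=[0.3786; -0.5801]  nu=[1.0426]  x^+=[-1.9590, -1.6805]  P^+=[0.2500 0.1085; 0.1085 1.5892]
step 3: x^-=[-1.7321, -1.6107]  P^-=[0.3431 -0.2059; -0.2059 2.3310]  S=[1.2212]  K=[0.3282; -0.7031]  nu=[1.3111]  x^+=[-1.3018, -2.5325]  P^+=[0.2116 0.0759; 0.0759 1.7273]
step 4: x^-=[-0.9103, -2.6419]  P^-=[0.3178 -0.2649; -0.2649 2.5099]  S=[1.2429]  K=[0.3154; -0.7785]  nu=[-2.3994]  x^+=[-1.6670, -0.7739]  P^+=[0.1942 0.0403; 0.0403 1.7566]
step 5: x^-=[-1.5855, -0.6423]  P^-=[0.3127 -0.3095; -0.3095 2.5560]  S=[1.2664]  K=[0.3153; -0.8095]  nu=[-1.5944]  x^+=[-2.0883, 0.6483]  P^+=[0.1868 0.0138; 0.0138 1.7261]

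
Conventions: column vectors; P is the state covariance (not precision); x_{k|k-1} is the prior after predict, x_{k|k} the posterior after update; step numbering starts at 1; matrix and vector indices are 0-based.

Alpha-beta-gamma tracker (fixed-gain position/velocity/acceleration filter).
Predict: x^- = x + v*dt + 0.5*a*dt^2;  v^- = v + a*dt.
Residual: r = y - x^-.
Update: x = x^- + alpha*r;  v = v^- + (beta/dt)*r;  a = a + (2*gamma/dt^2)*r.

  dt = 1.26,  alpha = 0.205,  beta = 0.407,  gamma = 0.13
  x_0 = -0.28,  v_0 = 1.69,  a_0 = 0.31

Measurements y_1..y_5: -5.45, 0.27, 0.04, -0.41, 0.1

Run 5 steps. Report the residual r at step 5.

step 1: x_pred=2.0955  r=-7.5455  x^+=0.5487  v^+=-0.3567  a^+=-0.9257
step 2: x_pred=-0.6356  r=0.9056  x^+=-0.4500  v^+=-1.2306  a^+=-0.7774
step 3: x_pred=-2.6176  r=2.6576  x^+=-2.0728  v^+=-1.3517  a^+=-0.3422
step 4: x_pred=-4.0475  r=3.6375  x^+=-3.3018  v^+=-0.6078  a^+=0.2535
step 5: x_pred=-3.8664  r=3.9664  x^+=-3.0533  v^+=0.9929  a^+=0.9031

resid = 3.9664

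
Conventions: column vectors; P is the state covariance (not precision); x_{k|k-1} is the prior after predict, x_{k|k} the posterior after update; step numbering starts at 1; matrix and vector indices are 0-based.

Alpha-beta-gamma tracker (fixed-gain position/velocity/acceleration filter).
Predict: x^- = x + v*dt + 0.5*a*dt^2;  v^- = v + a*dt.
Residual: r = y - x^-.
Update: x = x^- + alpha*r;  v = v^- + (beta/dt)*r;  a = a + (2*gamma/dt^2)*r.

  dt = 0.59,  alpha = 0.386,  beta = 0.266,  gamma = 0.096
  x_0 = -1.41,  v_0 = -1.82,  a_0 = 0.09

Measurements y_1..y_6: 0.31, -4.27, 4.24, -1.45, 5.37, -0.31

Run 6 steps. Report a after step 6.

step 1: x_pred=-2.4681  r=2.7781  x^+=-1.3958  v^+=-0.5144  a^+=1.6223
step 2: x_pred=-1.4169  r=-2.8531  x^+=-2.5182  v^+=-0.8435  a^+=0.0487
step 3: x_pred=-3.0074  r=7.2474  x^+=-0.2099  v^+=2.4527  a^+=4.0461
step 4: x_pred=1.9414  r=-3.3914  x^+=0.6323  v^+=3.3108  a^+=2.1755
step 5: x_pred=2.9643  r=2.4057  x^+=3.8929  v^+=5.6790  a^+=3.5024
step 6: x_pred=7.8531  r=-8.1631  x^+=4.7022  v^+=4.0651  a^+=-1.0001

a_post = -1.0001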